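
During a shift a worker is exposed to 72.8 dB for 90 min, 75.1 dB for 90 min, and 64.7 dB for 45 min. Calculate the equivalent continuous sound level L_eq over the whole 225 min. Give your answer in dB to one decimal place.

L_eq = 10·log₁₀[(1/T)·Σ tᵢ·10^(Lᵢ/10)] with T = 225 min.
Σ tᵢ·10^(Lᵢ/10) = 90·10^(72.8/10) + 90·10^(75.1/10) + 45·10^(64.7/10) = 4.760e+09.
L_eq = 10·log₁₀(4.760e+09/225) = 73.25 dB.

73.3 dB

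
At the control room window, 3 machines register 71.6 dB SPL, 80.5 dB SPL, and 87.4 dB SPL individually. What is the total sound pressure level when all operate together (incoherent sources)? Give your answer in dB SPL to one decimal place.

Incoherent sources combine by intensity addition: L_total = 10·log₁₀(Σ 10^(L_i/10)).
Σ 10^(L/10) = 10^(71.6/10) + 10^(80.5/10) + 10^(87.4/10) = 6.762e+08.
L_total = 10·log₁₀(6.762e+08) = 88.30 dB SPL.

88.3 dB SPL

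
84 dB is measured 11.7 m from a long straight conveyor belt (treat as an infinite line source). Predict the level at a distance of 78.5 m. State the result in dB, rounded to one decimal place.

Cylindrical spreading from a line source gives a 10·log₁₀(r₂/r₁) drop.
L₂ = 84 − 10·log₁₀(78.5/11.7) = 84 − 8.267 = 75.73 dB.

75.7 dB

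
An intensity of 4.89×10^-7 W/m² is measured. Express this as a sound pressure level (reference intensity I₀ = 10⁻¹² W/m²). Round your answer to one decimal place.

56.9 dB

I/I₀ = 4.89×10^-7/10⁻¹² = 4.89×10^5, and L = 10·log₁₀(I/I₀).
L = 10·(0.6893 + 5) = 56.89 dB.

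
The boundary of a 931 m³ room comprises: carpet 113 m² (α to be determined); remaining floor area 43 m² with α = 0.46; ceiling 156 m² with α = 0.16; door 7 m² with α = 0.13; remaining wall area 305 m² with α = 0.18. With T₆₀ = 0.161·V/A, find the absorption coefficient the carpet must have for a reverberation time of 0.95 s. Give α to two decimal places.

0.51

Required total absorption A = 0.161·931/0.95 = 157.78 m².
Absorption from the other surfaces = 43·0.46 + 156·0.16 + 7·0.13 + 305·0.18 = 100.55 m², so the carpet must supply 57.23 m² over 113 m².
α = 57.23/113 = 0.506.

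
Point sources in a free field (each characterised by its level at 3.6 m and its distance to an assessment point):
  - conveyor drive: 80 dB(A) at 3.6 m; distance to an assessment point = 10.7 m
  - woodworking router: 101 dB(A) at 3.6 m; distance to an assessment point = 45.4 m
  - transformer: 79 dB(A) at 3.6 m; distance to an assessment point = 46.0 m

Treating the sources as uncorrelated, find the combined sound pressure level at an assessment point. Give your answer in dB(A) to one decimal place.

First find each source's level at the receiver (point-source: −20·log₁₀(r/r_ref)), then combine on an intensity basis.
conveyor drive: 80 − 20·log₁₀(10.7/3.6) = 80 − 9.46 = 70.54 dB(A).
woodworking router: 101 − 20·log₁₀(45.4/3.6) = 101 − 22.02 = 78.98 dB(A).
transformer: 79 − 20·log₁₀(46.0/3.6) = 79 − 22.13 = 56.87 dB(A).
Σ 10^(L/10) = 9.096e+07 → L_total = 10·log₁₀(9.096e+07) = 79.59 dB(A).

79.6 dB(A)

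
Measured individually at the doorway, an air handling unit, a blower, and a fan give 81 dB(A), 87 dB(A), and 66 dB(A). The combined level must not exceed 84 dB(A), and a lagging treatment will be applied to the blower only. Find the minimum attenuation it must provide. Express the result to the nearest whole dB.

Everything except the blower sums to 10^(81/10) + 10^(66/10) = 1.299e+08 in linear terms, 81.14 dB(A).
To meet 84 dB(A) overall, the treated blower may contribute at most 10^(84/10) − 1.299e+08 = 1.213e+08, i.e. 80.84 dB(A).
Required insertion loss = 87 − 80.84 = 6.16 dB.

6 dB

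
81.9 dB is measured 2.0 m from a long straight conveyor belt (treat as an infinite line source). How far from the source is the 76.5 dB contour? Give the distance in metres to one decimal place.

6.9 m

The 5.4 dB drop corresponds to a distance ratio of 10^(5.4/10) for a line source.
r₂ = 2.0·10^((81.9−76.5)/10) = 2.0·10^(5.4/10) = 6.93 m.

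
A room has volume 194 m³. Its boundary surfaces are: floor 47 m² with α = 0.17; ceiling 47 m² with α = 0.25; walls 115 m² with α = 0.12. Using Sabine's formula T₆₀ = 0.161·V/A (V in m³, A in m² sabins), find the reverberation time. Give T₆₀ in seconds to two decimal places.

0.93 s

A = Σ Sᵢαᵢ = 47·0.17 + 47·0.25 + 115·0.12 = 33.54 m².
T₆₀ = 0.161·V/A = 0.161·194/33.54 = 0.931 s.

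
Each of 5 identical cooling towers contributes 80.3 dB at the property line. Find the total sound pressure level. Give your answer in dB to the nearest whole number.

87 dB

L_total = L₁ + 10·log₁₀ N for N identical incoherent sources.
L_total = 80.3 + 10·log₁₀(5) = 80.3 + 6.990 = 87.29 dB.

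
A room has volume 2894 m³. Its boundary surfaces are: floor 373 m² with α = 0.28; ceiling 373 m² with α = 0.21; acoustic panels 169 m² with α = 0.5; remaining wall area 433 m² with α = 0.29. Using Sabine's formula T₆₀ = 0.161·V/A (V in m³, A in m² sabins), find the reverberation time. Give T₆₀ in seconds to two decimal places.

A = Σ Sᵢαᵢ = 373·0.28 + 373·0.21 + 169·0.5 + 433·0.29 = 392.84 m².
T₆₀ = 0.161 × 2894 / 392.84 = 1.186 s.

1.19 s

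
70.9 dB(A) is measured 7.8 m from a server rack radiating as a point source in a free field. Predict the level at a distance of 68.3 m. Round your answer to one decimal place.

52.1 dB(A)

Point-source attenuation: ΔL = 20·log₁₀(r₂/r₁) = 20·log₁₀(68.3/7.8) = 18.847 dB.
L₂ = 70.9 − 20·log₁₀(68.3/7.8) = 70.9 − 18.847 = 52.05 dB(A).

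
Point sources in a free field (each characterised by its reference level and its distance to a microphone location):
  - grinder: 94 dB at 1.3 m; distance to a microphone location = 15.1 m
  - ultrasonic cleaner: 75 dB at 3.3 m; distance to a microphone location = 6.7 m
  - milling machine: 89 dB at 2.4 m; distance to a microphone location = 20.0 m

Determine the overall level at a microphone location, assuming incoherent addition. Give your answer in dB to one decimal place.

75.8 dB

Apply inverse-square spreading to bring every level to the receiver, then sum 10^(L/10).
grinder: 94 − 20·log₁₀(15.1/1.3) = 94 − 21.30 = 72.70 dB.
ultrasonic cleaner: 75 − 20·log₁₀(6.7/3.3) = 75 − 6.15 = 68.85 dB.
milling machine: 89 − 20·log₁₀(20.0/2.4) = 89 − 18.42 = 70.58 dB.
Σ 10^(L/10) = 3.773e+07 → L_total = 10·log₁₀(3.773e+07) = 75.77 dB.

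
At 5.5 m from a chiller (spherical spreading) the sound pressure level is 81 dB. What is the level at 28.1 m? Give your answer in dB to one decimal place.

For a point source, L₂ = L₁ − 20·log₁₀(r₂/r₁).
L₂ = 81 − 20·log₁₀(28.1/5.5) = 81 − 14.167 = 66.83 dB.

66.8 dB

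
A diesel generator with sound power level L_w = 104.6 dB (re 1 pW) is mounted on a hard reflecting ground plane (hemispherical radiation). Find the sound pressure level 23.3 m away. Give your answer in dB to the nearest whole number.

69 dB

The power spreads over a hemisphere of area 2π·r², so L_p = L_w − 10·log₁₀(2π·r²).
2π·r² = 3411 m², 10·log₁₀ of that is 35.329 dB.
L_p = 104.6 − 35.329 = 69.27 dB.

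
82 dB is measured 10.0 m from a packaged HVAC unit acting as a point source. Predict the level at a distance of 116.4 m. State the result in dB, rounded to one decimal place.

Point-source attenuation: ΔL = 20·log₁₀(r₂/r₁) = 20·log₁₀(116.4/10.0) = 21.319 dB.
L₂ = 82 − 20·log₁₀(116.4/10.0) = 82 − 21.319 = 60.68 dB.

60.7 dB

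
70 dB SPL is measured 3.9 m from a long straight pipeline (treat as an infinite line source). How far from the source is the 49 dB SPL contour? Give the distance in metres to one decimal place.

The 21.0 dB drop corresponds to a distance ratio of 10^(21.0/10) for a line source.
r₂ = 3.9·10^((70−49)/10) = 3.9·10^(21.0/10) = 490.98 m.

491.0 m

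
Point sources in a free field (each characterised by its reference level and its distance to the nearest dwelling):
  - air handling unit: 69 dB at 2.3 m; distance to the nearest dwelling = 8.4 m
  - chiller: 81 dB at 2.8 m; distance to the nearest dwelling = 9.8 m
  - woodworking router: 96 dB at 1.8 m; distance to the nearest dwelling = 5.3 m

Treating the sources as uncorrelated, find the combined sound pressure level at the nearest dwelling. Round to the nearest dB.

87 dB

Propagate each source to the receiver with L = L_ref − 20·log₁₀(r/r_ref), then add intensities.
air handling unit: 69 − 20·log₁₀(8.4/2.3) = 69 − 11.25 = 57.75 dB.
chiller: 81 − 20·log₁₀(9.8/2.8) = 81 − 10.88 = 70.12 dB.
woodworking router: 96 − 20·log₁₀(5.3/1.8) = 96 − 9.38 = 86.62 dB.
Σ 10^(L/10) = 4.701e+08 → L_total = 10·log₁₀(4.701e+08) = 86.72 dB.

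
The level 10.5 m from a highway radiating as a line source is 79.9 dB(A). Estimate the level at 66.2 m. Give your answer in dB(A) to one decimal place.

Line-source attenuation: ΔL = 10·log₁₀(r₂/r₁) = 10·log₁₀(66.2/10.5) = 7.997 dB.
L₂ = 79.9 − 10·log₁₀(66.2/10.5) = 79.9 − 7.997 = 71.90 dB(A).

71.9 dB(A)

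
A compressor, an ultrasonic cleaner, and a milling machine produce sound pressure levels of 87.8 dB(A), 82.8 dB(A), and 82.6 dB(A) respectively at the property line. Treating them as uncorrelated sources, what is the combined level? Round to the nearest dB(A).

Incoherent sources combine by intensity addition: L_total = 10·log₁₀(Σ 10^(L_i/10)).
Σ 10^(L/10) = 10^(87.8/10) + 10^(82.8/10) + 10^(82.6/10) = 9.751e+08.
L_total = 10·log₁₀(9.751e+08) = 89.89 dB(A).

90 dB(A)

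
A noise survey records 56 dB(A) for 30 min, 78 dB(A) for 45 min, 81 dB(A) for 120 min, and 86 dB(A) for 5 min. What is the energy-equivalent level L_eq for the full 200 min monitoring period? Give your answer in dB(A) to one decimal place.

L_eq = 10·log₁₀[(1/T)·Σ tᵢ·10^(Lᵢ/10)] with T = 200 min.
Σ tᵢ·10^(Lᵢ/10) = 30·10^(56/10) + 45·10^(78/10) + 120·10^(81/10) + 5·10^(86/10) = 1.995e+10.
L_eq = 10·log₁₀(1.995e+10/200) = 79.99 dB(A).

80.0 dB(A)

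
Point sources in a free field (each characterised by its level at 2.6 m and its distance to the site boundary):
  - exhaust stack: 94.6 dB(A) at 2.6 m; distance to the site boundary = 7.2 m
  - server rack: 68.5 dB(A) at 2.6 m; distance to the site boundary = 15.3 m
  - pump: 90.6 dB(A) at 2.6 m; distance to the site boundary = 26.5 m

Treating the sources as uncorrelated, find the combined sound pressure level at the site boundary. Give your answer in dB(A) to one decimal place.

First find each source's level at the receiver (point-source: −20·log₁₀(r/r_ref)), then combine on an intensity basis.
exhaust stack: 94.6 − 20·log₁₀(7.2/2.6) = 94.6 − 8.85 = 85.75 dB(A).
server rack: 68.5 − 20·log₁₀(15.3/2.6) = 68.5 − 15.39 = 53.11 dB(A).
pump: 90.6 − 20·log₁₀(26.5/2.6) = 90.6 − 20.17 = 70.43 dB(A).
Σ 10^(L/10) = 3.873e+08 → L_total = 10·log₁₀(3.873e+08) = 85.88 dB(A).

85.9 dB(A)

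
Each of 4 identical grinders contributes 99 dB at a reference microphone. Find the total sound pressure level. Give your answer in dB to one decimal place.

L_total = L₁ + 10·log₁₀ N for N identical incoherent sources.
L_total = 99 + 10·log₁₀(4) = 99 + 6.021 = 105.02 dB.

105.0 dB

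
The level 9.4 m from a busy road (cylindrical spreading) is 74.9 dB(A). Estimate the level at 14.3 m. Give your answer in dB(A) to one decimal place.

Cylindrical spreading from a line source gives a 10·log₁₀(r₂/r₁) drop.
L₂ = 74.9 − 10·log₁₀(14.3/9.4) = 74.9 − 1.822 = 73.08 dB(A).

73.1 dB(A)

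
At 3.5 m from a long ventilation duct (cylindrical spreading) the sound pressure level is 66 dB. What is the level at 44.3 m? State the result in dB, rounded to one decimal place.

For a line source, L₂ = L₁ − 10·log₁₀(r₂/r₁).
L₂ = 66 − 10·log₁₀(44.3/3.5) = 66 − 11.023 = 54.98 dB.

55.0 dB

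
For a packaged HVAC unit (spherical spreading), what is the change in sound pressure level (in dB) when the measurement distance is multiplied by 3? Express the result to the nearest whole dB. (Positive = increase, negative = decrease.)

-10 dB

A point source loses 6 dB per doubling of distance; generally ΔL = −20·log₁₀(r₂/r₁).
ΔL = −20·log₁₀(3) = -9.54 dB.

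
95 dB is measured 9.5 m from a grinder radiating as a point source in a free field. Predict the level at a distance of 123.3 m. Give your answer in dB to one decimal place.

72.7 dB

Spherical spreading from a point source gives a 20·log₁₀(r₂/r₁) drop.
L₂ = 95 − 20·log₁₀(123.3/9.5) = 95 − 22.265 = 72.74 dB.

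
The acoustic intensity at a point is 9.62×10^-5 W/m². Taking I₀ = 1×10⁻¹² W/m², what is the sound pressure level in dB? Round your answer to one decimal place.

I/I₀ = 9.62×10^-5/10⁻¹² = 9.62×10^7, and L = 10·log₁₀(I/I₀).
L = 10·(0.9832 + 7) = 79.83 dB.

79.8 dB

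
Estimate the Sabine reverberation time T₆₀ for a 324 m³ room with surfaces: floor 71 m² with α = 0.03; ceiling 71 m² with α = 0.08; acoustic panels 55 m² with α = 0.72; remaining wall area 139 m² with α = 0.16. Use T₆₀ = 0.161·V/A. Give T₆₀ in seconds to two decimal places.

A = Σ Sᵢαᵢ = 71·0.03 + 71·0.08 + 55·0.72 + 139·0.16 = 69.65 m².
T₆₀ = 0.161·V/A = 0.161·324/69.65 = 0.749 s.

0.75 s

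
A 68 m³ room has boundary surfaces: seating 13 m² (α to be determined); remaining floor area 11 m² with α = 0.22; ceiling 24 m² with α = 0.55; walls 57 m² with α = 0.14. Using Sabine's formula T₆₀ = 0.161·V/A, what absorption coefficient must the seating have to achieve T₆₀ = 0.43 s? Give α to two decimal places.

A = 0.161·V/T₆₀ = 0.161·68/0.43 = 25.46 m² sabins.
Absorption from the other surfaces = 11·0.22 + 24·0.55 + 57·0.14 = 23.60 m², so the seating must supply 1.86 m² over 13 m².
α = 1.86/13 = 0.143.

0.14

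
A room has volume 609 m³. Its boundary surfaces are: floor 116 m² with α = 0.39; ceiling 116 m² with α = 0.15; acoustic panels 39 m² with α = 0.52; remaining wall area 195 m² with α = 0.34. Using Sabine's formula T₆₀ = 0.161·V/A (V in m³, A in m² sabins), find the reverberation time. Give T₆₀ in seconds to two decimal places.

0.66 s

Summing Sᵢαᵢ: 116·0.39 + 116·0.15 + 39·0.52 + 195·0.34 = 149.22 m².
T₆₀ = 0.161 × 609 / 149.22 = 0.657 s.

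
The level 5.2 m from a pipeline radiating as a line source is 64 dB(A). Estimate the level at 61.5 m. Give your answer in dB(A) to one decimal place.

53.3 dB(A)

For a line source, L₂ = L₁ − 10·log₁₀(r₂/r₁).
L₂ = 64 − 10·log₁₀(61.5/5.2) = 64 − 10.729 = 53.27 dB(A).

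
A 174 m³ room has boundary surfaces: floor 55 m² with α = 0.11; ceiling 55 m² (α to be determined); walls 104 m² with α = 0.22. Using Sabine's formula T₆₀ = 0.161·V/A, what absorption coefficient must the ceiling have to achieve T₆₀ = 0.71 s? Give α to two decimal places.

0.19

Required total absorption A = 0.161·174/0.71 = 39.46 m².
Absorption from the other surfaces = 55·0.11 + 104·0.22 = 28.93 m², so the ceiling must supply 10.53 m² over 55 m².
α = 10.53/55 = 0.191.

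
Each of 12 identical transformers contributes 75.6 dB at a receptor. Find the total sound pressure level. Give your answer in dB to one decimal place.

86.4 dB

With 12 equal, uncorrelated contributions the intensity is 12× that of one unit, giving a rise of 10·log₁₀ 12.
L_total = 75.6 + 10·log₁₀(12) = 75.6 + 10.792 = 86.39 dB.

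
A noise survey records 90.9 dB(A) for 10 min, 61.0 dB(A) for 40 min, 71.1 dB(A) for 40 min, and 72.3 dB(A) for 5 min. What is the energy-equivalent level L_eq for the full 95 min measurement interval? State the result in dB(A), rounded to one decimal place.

81.3 dB(A)

Weight each interval's intensity by its duration and average over T = 95 min:
Σ tᵢ·10^(Lᵢ/10) = 10·10^(90.9/10) + 40·10^(61.0/10) + 40·10^(71.1/10) + 5·10^(72.3/10) = 1.295e+10.
L_eq = 10·log₁₀(1.295e+10/95) = 81.35 dB(A).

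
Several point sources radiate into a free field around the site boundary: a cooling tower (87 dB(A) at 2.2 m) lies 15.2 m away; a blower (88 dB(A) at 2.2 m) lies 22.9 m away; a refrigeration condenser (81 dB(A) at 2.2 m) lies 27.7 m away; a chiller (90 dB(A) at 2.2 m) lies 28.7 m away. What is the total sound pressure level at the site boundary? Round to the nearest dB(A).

Apply inverse-square spreading to bring every level to the receiver, then sum 10^(L/10).
cooling tower: 87 − 20·log₁₀(15.2/2.2) = 87 − 16.79 = 70.21 dB(A).
blower: 88 − 20·log₁₀(22.9/2.2) = 88 − 20.35 = 67.65 dB(A).
refrigeration condenser: 81 − 20·log₁₀(27.7/2.2) = 81 − 22.00 = 59.00 dB(A).
chiller: 90 − 20·log₁₀(28.7/2.2) = 90 − 22.31 = 67.69 dB(A).
Σ 10^(L/10) = 2.299e+07 → L_total = 10·log₁₀(2.299e+07) = 73.62 dB(A).

74 dB(A)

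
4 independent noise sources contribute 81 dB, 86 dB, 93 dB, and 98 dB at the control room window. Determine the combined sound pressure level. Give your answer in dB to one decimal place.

Incoherent sources combine by intensity addition: L_total = 10·log₁₀(Σ 10^(L_i/10)).
Σ 10^(L/10) = 10^(81/10) + 10^(86/10) + 10^(93/10) + 10^(98/10) = 8.829e+09.
L_total = 10·log₁₀(8.829e+09) = 99.46 dB.

99.5 dB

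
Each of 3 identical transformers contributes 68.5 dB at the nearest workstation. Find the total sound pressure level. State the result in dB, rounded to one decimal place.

73.3 dB

With 3 equal, uncorrelated contributions the intensity is 3× that of one unit, giving a rise of 10·log₁₀ 3.
L_total = 68.5 + 10·log₁₀(3) = 68.5 + 4.771 = 73.27 dB.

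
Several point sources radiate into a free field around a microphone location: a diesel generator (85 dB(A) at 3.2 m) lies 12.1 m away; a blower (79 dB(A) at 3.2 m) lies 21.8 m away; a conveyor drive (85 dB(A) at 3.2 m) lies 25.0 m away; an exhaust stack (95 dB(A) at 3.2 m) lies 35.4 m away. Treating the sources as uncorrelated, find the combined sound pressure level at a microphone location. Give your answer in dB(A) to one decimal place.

Apply inverse-square spreading to bring every level to the receiver, then sum 10^(L/10).
diesel generator: 85 − 20·log₁₀(12.1/3.2) = 85 − 11.55 = 73.45 dB(A).
blower: 79 − 20·log₁₀(21.8/3.2) = 79 − 16.67 = 62.33 dB(A).
conveyor drive: 85 − 20·log₁₀(25.0/3.2) = 85 − 17.86 = 67.14 dB(A).
exhaust stack: 95 − 20·log₁₀(35.4/3.2) = 95 − 20.88 = 74.12 dB(A).
Σ 10^(L/10) = 5.485e+07 → L_total = 10·log₁₀(5.485e+07) = 77.39 dB(A).

77.4 dB(A)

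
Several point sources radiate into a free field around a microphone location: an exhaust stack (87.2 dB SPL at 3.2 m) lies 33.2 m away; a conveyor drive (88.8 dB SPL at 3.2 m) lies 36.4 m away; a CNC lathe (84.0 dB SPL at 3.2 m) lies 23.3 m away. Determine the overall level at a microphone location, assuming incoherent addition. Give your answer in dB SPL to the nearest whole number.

72 dB SPL

Apply inverse-square spreading to bring every level to the receiver, then sum 10^(L/10).
exhaust stack: 87.2 − 20·log₁₀(33.2/3.2) = 87.2 − 20.32 = 66.88 dB SPL.
conveyor drive: 88.8 − 20·log₁₀(36.4/3.2) = 88.8 − 21.12 = 67.68 dB SPL.
CNC lathe: 84.0 − 20·log₁₀(23.3/3.2) = 84.0 − 17.24 = 66.76 dB SPL.
Σ 10^(L/10) = 1.548e+07 → L_total = 10·log₁₀(1.548e+07) = 71.90 dB SPL.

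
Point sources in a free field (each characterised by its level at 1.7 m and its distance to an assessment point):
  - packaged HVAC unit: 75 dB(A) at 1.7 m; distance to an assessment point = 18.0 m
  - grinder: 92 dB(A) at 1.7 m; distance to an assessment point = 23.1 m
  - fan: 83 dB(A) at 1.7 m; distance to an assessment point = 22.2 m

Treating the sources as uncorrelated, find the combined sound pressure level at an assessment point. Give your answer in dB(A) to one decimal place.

Propagate each source to the receiver with L = L_ref − 20·log₁₀(r/r_ref), then add intensities.
packaged HVAC unit: 75 − 20·log₁₀(18.0/1.7) = 75 − 20.50 = 54.50 dB(A).
grinder: 92 − 20·log₁₀(23.1/1.7) = 92 − 22.66 = 69.34 dB(A).
fan: 83 − 20·log₁₀(22.2/1.7) = 83 − 22.32 = 60.68 dB(A).
Σ 10^(L/10) = 1.004e+07 → L_total = 10·log₁₀(1.004e+07) = 70.02 dB(A).

70.0 dB(A)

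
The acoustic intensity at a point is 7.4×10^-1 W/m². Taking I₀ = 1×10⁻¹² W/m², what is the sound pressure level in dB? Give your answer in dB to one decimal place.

118.7 dB

I/I₀ = 7.4×10^-1/10⁻¹² = 7.4×10^11, and L = 10·log₁₀(I/I₀).
L = 10·(0.8692 + 11) = 118.69 dB.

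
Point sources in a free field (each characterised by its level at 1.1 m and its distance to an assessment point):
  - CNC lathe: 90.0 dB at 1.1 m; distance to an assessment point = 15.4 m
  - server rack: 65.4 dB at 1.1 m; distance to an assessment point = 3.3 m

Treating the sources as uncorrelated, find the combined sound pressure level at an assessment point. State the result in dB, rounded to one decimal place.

67.4 dB

Apply inverse-square spreading to bring every level to the receiver, then sum 10^(L/10).
CNC lathe: 90.0 − 20·log₁₀(15.4/1.1) = 90.0 − 22.92 = 67.08 dB.
server rack: 65.4 − 20·log₁₀(3.3/1.1) = 65.4 − 9.54 = 55.86 dB.
Σ 10^(L/10) = 5.487e+06 → L_total = 10·log₁₀(5.487e+06) = 67.39 dB.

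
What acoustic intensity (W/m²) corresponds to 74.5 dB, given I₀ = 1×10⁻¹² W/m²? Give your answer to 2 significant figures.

L = 10·log₁₀(I/I₀) ⇒ I = I₀·10^(L/10) = 10⁻¹² × 10^7.45.

2.8e-05 W/m²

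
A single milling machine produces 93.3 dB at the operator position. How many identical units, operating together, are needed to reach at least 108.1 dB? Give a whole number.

Need L₁ + 10·log₁₀ N ≥ 108.1, i.e. log₁₀ N ≥ 1.48.
N ≥ 10^(14.8/10) = 30.200, so N = 31.

31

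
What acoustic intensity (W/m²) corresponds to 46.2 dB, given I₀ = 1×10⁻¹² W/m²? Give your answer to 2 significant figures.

4.2e-08 W/m²

I/I₀ = 10^(46.2/10) = 4.169e+04, so I = 4.169e+04 × 10⁻¹² W/m².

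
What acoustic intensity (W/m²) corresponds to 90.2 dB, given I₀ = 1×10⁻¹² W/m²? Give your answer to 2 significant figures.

I = I₀·10^(L/10) = 10⁻¹² × 10^(90.2/10) = 10^(-2.980).

0.0010 W/m²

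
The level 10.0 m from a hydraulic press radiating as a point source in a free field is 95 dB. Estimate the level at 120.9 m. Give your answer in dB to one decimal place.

Point-source attenuation: ΔL = 20·log₁₀(r₂/r₁) = 20·log₁₀(120.9/10.0) = 21.649 dB.
L₂ = 95 − 20·log₁₀(120.9/10.0) = 95 − 21.649 = 73.35 dB.

73.4 dB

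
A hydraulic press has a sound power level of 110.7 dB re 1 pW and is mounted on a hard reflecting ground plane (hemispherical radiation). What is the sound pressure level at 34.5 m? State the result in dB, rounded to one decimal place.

72.0 dB

L_p = L_w − 10·log₁₀(2π·r²) with r = 34.5 m.
2π·r² = 7479 m², 10·log₁₀ of that is 38.738 dB.
L_p = 110.7 − 38.738 = 71.96 dB.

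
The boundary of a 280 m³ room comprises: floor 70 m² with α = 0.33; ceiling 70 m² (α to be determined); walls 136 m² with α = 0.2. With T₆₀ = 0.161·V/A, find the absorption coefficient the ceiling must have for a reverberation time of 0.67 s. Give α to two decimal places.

0.24

From T₆₀ = 0.161·V/A, the target T₆₀ = 0.67 s needs A = 0.161·280/0.67 = 67.28 m².
Absorption from the other surfaces = 70·0.33 + 136·0.2 = 50.30 m², so the ceiling must supply 16.98 m² over 70 m².
α = 16.98/70 = 0.243.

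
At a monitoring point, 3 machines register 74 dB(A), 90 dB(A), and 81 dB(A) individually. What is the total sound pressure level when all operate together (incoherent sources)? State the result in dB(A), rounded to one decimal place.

Incoherent sources combine by intensity addition: L_total = 10·log₁₀(Σ 10^(L_i/10)).
Σ 10^(L/10) = 10^(74/10) + 10^(90/10) + 10^(81/10) = 1.151e+09.
L_total = 10·log₁₀(1.151e+09) = 90.61 dB(A).

90.6 dB(A)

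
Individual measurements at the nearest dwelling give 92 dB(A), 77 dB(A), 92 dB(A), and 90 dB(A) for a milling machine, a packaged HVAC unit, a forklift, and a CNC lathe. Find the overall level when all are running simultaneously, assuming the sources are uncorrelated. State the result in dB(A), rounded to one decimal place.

96.3 dB(A)

For uncorrelated sources the intensities add, so convert each level to linear form, sum, and take 10·log₁₀ of the total.
Σ 10^(L/10) = 10^(92/10) + 10^(77/10) + 10^(92/10) + 10^(90/10) = 4.220e+09.
L_total = 10·log₁₀(4.220e+09) = 96.25 dB(A).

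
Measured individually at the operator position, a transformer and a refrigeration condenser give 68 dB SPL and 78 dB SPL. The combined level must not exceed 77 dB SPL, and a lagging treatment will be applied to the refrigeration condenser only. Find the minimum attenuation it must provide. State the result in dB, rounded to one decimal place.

1.6 dB

Fixed contribution from the other source: Σ 10^(L/10) = 10^(68/10) = 6.310e+06 (68.00 dB SPL).
The limit corresponds to 10^(77/10) = 5.012e+07; subtracting the fixed part leaves 4.381e+07 for the refrigeration condenser, i.e. 76.42 dB SPL.
So the refrigeration condenser must be reduced from 78 to 76.42 dB SPL: IL = 1.58 dB.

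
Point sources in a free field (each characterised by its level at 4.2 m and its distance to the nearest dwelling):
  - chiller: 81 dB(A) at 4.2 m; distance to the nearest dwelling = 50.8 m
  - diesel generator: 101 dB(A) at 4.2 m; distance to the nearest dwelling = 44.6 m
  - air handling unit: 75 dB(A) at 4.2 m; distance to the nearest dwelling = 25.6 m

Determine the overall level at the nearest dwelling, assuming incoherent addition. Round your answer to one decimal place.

Apply inverse-square spreading to bring every level to the receiver, then sum 10^(L/10).
chiller: 81 − 20·log₁₀(50.8/4.2) = 81 − 21.65 = 59.35 dB(A).
diesel generator: 101 − 20·log₁₀(44.6/4.2) = 101 − 20.52 = 80.48 dB(A).
air handling unit: 75 − 20·log₁₀(25.6/4.2) = 75 − 15.70 = 59.30 dB(A).
Σ 10^(L/10) = 1.134e+08 → L_total = 10·log₁₀(1.134e+08) = 80.54 dB(A).

80.5 dB(A)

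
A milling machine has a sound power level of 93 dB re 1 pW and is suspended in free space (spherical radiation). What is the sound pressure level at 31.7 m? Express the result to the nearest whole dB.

52 dB

L_p = L_w − 10·log₁₀(4π·r²) with r = 31.7 m.
4π·r² = 1.263e+04 m², 10·log₁₀ of that is 41.013 dB.
L_p = 93 − 41.013 = 51.99 dB.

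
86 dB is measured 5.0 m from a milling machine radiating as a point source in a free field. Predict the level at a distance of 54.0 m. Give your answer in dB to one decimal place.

Spherical spreading from a point source gives a 20·log₁₀(r₂/r₁) drop.
L₂ = 86 − 20·log₁₀(54.0/5.0) = 86 − 20.668 = 65.33 dB.

65.3 dB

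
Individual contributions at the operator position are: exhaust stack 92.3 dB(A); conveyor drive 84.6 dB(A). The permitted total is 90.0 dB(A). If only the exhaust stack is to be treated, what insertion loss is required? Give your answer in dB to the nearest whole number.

The untreated sources together contribute 10^(84.6/10) = 2.884e+08, i.e. 84.60 dB(A).
The limit corresponds to 10^(90.0/10) = 1.000e+09; subtracting the fixed part leaves 7.116e+08 for the exhaust stack, i.e. 88.52 dB(A).
Required insertion loss = 92.3 − 88.52 = 3.78 dB.

4 dB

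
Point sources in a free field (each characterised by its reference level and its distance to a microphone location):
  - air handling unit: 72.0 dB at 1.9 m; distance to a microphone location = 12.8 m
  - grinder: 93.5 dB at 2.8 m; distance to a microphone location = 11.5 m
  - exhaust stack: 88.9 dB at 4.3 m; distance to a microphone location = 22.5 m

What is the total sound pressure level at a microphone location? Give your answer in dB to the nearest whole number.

First find each source's level at the receiver (point-source: −20·log₁₀(r/r_ref)), then combine on an intensity basis.
air handling unit: 72.0 − 20·log₁₀(12.8/1.9) = 72.0 − 16.57 = 55.43 dB.
grinder: 93.5 − 20·log₁₀(11.5/2.8) = 93.5 − 12.27 = 81.23 dB.
exhaust stack: 88.9 − 20·log₁₀(22.5/4.3) = 88.9 − 14.37 = 74.53 dB.
Σ 10^(L/10) = 1.614e+08 → L_total = 10·log₁₀(1.614e+08) = 82.08 dB.

82 dB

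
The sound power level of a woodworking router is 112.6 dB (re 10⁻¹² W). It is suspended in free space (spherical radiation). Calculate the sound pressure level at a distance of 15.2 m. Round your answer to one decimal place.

Free-field spherical radiation: L_p = L_w − 10·log₁₀(4π·r²), r = 15.2 m.
4π·r² = 2903 m², 10·log₁₀ of that is 34.629 dB.
L_p = 112.6 − 34.629 = 77.97 dB.

78.0 dB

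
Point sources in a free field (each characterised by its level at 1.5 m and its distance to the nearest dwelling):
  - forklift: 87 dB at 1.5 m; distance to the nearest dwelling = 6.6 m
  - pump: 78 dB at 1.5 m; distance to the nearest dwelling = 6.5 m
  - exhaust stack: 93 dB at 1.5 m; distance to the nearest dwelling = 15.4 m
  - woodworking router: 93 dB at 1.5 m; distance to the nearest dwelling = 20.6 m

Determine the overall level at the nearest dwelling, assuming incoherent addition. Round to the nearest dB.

78 dB

Apply inverse-square spreading to bring every level to the receiver, then sum 10^(L/10).
forklift: 87 − 20·log₁₀(6.6/1.5) = 87 − 12.87 = 74.13 dB.
pump: 78 − 20·log₁₀(6.5/1.5) = 78 − 12.74 = 65.26 dB.
exhaust stack: 93 − 20·log₁₀(15.4/1.5) = 93 − 20.23 = 72.77 dB.
woodworking router: 93 − 20·log₁₀(20.6/1.5) = 93 − 22.76 = 70.24 dB.
Σ 10^(L/10) = 5.876e+07 → L_total = 10·log₁₀(5.876e+07) = 77.69 dB.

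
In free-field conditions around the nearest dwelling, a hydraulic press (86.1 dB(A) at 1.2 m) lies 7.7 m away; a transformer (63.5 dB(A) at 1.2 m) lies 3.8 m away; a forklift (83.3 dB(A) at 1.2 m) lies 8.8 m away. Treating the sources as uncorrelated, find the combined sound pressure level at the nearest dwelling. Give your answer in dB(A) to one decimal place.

71.5 dB(A)

Apply inverse-square spreading to bring every level to the receiver, then sum 10^(L/10).
hydraulic press: 86.1 − 20·log₁₀(7.7/1.2) = 86.1 − 16.15 = 69.95 dB(A).
transformer: 63.5 − 20·log₁₀(3.8/1.2) = 63.5 − 10.01 = 53.49 dB(A).
forklift: 83.3 − 20·log₁₀(8.8/1.2) = 83.3 − 17.31 = 65.99 dB(A).
Σ 10^(L/10) = 1.409e+07 → L_total = 10·log₁₀(1.409e+07) = 71.49 dB(A).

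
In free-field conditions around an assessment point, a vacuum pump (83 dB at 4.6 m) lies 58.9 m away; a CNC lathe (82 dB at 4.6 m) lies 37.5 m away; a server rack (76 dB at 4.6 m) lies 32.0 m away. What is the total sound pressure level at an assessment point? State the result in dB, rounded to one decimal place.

Apply inverse-square spreading to bring every level to the receiver, then sum 10^(L/10).
vacuum pump: 83 − 20·log₁₀(58.9/4.6) = 83 − 22.15 = 60.85 dB.
CNC lathe: 82 − 20·log₁₀(37.5/4.6) = 82 − 18.23 = 63.77 dB.
server rack: 76 − 20·log₁₀(32.0/4.6) = 76 − 16.85 = 59.15 dB.
Σ 10^(L/10) = 4.424e+06 → L_total = 10·log₁₀(4.424e+06) = 66.46 dB.

66.5 dB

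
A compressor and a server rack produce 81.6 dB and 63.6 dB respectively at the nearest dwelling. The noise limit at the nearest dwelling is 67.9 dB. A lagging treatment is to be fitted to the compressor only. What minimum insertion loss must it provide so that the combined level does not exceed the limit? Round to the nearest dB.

16 dB

The untreated sources together contribute 10^(63.6/10) = 2.291e+06, i.e. 63.60 dB.
To meet 67.9 dB overall, the treated compressor may contribute at most 10^(67.9/10) − 2.291e+06 = 3.875e+06, i.e. 65.88 dB.
Required insertion loss = 81.6 − 65.88 = 15.72 dB.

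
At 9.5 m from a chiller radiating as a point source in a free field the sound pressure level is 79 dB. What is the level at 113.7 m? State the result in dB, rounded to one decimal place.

For a point source, L₂ = L₁ − 20·log₁₀(r₂/r₁).
L₂ = 79 − 20·log₁₀(113.7/9.5) = 79 − 21.561 = 57.44 dB.

57.4 dB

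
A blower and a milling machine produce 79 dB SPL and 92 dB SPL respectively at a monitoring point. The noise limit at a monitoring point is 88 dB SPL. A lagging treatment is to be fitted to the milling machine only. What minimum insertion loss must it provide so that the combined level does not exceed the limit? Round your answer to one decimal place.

4.6 dB

The untreated sources together contribute 10^(79/10) = 7.943e+07, i.e. 79.00 dB SPL.
To meet 88 dB SPL overall, the treated milling machine may contribute at most 10^(88/10) − 7.943e+07 = 5.515e+08, i.e. 87.42 dB SPL.
So the milling machine must be reduced from 92 to 87.42 dB SPL: IL = 4.58 dB.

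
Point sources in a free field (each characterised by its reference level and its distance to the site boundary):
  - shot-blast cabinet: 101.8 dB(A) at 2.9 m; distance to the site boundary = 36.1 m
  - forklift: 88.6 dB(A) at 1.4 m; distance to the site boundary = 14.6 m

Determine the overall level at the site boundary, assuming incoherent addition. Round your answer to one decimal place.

First find each source's level at the receiver (point-source: −20·log₁₀(r/r_ref)), then combine on an intensity basis.
shot-blast cabinet: 101.8 − 20·log₁₀(36.1/2.9) = 101.8 − 21.90 = 79.90 dB(A).
forklift: 88.6 − 20·log₁₀(14.6/1.4) = 88.6 − 20.36 = 68.24 dB(A).
Σ 10^(L/10) = 1.043e+08 → L_total = 10·log₁₀(1.043e+08) = 80.18 dB(A).

80.2 dB(A)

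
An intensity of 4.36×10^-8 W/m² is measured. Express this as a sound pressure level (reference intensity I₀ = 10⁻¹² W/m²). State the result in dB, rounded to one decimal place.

Dividing by I₀ shifts the exponent by 12: I/I₀ = 4.36×10^4.
L = 10·(0.6395 + 4) = 46.39 dB.

46.4 dB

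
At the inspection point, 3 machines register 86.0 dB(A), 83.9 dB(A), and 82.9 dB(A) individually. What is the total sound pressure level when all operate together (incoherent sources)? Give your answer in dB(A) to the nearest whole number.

For uncorrelated sources the intensities add, so convert each level to linear form, sum, and take 10·log₁₀ of the total.
Σ 10^(L/10) = 10^(86.0/10) + 10^(83.9/10) + 10^(82.9/10) = 8.386e+08.
L_total = 10·log₁₀(8.386e+08) = 89.24 dB(A).

89 dB(A)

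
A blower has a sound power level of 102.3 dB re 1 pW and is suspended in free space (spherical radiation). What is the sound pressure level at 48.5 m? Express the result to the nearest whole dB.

58 dB

Free-field spherical radiation: L_p = L_w − 10·log₁₀(4π·r²), r = 48.5 m.
4π·r² = 2.956e+04 m², 10·log₁₀ of that is 44.707 dB.
L_p = 102.3 − 44.707 = 57.59 dB.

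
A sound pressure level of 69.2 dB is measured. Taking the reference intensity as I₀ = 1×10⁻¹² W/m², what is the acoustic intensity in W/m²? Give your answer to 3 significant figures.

8.32e-06 W/m²

I/I₀ = 10^(69.2/10) = 8.318e+06, so I = 8.318e+06 × 10⁻¹² W/m².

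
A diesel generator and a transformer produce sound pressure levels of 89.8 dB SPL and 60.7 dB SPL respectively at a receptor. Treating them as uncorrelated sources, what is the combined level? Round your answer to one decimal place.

Incoherent sources combine by intensity addition: L_total = 10·log₁₀(Σ 10^(L_i/10)).
Σ 10^(L/10) = 10^(89.8/10) + 10^(60.7/10) = 9.562e+08.
L_total = 10·log₁₀(9.562e+08) = 89.81 dB SPL.

89.8 dB SPL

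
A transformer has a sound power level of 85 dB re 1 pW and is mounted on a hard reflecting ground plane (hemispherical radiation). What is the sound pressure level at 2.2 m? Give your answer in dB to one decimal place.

Free-field hemispherical radiation: L_p = L_w − 10·log₁₀(2π·r²), r = 2.2 m.
2π·r² = 30.41 m², 10·log₁₀ of that is 14.830 dB.
L_p = 85 − 14.830 = 70.17 dB.

70.2 dB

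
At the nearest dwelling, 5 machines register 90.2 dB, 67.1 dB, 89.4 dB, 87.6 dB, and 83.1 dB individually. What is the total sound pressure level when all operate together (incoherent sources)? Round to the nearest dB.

94 dB

Incoherent sources combine by intensity addition: L_total = 10·log₁₀(Σ 10^(L_i/10)).
Σ 10^(L/10) = 10^(90.2/10) + 10^(67.1/10) + 10^(89.4/10) + 10^(87.6/10) + 10^(83.1/10) = 2.703e+09.
L_total = 10·log₁₀(2.703e+09) = 94.32 dB.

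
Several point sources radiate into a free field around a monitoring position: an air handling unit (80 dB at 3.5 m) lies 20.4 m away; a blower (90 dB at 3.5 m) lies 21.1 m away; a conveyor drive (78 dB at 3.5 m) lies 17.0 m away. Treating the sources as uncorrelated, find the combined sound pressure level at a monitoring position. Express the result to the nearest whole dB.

75 dB

Apply inverse-square spreading to bring every level to the receiver, then sum 10^(L/10).
air handling unit: 80 − 20·log₁₀(20.4/3.5) = 80 − 15.31 = 64.69 dB.
blower: 90 − 20·log₁₀(21.1/3.5) = 90 − 15.60 = 74.40 dB.
conveyor drive: 78 − 20·log₁₀(17.0/3.5) = 78 − 13.73 = 64.27 dB.
Σ 10^(L/10) = 3.313e+07 → L_total = 10·log₁₀(3.313e+07) = 75.20 dB.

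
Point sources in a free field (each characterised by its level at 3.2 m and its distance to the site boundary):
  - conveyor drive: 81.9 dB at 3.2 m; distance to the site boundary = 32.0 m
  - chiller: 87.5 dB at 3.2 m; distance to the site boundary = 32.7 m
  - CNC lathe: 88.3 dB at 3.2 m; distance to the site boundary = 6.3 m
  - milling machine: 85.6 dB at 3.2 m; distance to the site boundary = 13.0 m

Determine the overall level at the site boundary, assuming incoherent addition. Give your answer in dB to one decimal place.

83.1 dB

Propagate each source to the receiver with L = L_ref − 20·log₁₀(r/r_ref), then add intensities.
conveyor drive: 81.9 − 20·log₁₀(32.0/3.2) = 81.9 − 20.00 = 61.90 dB.
chiller: 87.5 − 20·log₁₀(32.7/3.2) = 87.5 − 20.19 = 67.31 dB.
CNC lathe: 88.3 − 20·log₁₀(6.3/3.2) = 88.3 − 5.88 = 82.42 dB.
milling machine: 85.6 − 20·log₁₀(13.0/3.2) = 85.6 − 12.18 = 73.42 dB.
Σ 10^(L/10) = 2.034e+08 → L_total = 10·log₁₀(2.034e+08) = 83.08 dB.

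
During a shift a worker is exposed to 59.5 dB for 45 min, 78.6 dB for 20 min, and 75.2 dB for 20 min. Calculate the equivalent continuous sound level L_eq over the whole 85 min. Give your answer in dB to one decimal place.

Weight each interval's intensity by its duration and average over T = 85 min:
Σ tᵢ·10^(Lᵢ/10) = 45·10^(59.5/10) + 20·10^(78.6/10) + 20·10^(75.2/10) = 2.151e+09.
L_eq = 10·log₁₀(2.151e+09/85) = 74.03 dB.

74.0 dB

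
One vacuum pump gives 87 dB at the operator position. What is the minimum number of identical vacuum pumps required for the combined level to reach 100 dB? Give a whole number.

20

N identical sources give L₁ + 10·log₁₀ N, so require 10·log₁₀ N ≥ 100 − 87 = 13.0 dB.
N ≥ 10^(13.0/10) = 19.953, so N = 20.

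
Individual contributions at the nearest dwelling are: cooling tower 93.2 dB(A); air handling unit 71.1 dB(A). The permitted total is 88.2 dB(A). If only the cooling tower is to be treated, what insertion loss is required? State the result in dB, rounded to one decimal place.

5.1 dB

Fixed contribution from the other source: Σ 10^(L/10) = 10^(71.1/10) = 1.288e+07 (71.10 dB(A)).
The limit corresponds to 10^(88.2/10) = 6.607e+08; subtracting the fixed part leaves 6.478e+08 for the cooling tower, i.e. 88.11 dB(A).
Required insertion loss = 93.2 − 88.11 = 5.09 dB.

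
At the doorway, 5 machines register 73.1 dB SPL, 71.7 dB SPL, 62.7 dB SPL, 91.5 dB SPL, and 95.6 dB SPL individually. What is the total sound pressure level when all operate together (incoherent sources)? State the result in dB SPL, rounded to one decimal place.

97.1 dB SPL

For uncorrelated sources the intensities add, so convert each level to linear form, sum, and take 10·log₁₀ of the total.
Σ 10^(L/10) = 10^(73.1/10) + 10^(71.7/10) + 10^(62.7/10) + 10^(91.5/10) + 10^(95.6/10) = 5.080e+09.
L_total = 10·log₁₀(5.080e+09) = 97.06 dB SPL.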